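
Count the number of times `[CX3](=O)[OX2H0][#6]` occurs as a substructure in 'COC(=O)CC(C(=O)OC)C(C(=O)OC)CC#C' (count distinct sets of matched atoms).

[CX3](=O)[OX2H0][#6] is the SMARTS for an ester: a carbonyl carbon bonded to an oxygen that is itself bonded to carbon (no H on that O).
The molecule carries 3 separate instances of a methyl-ester group (-C(=O)OCH3) meeting every constraint; each maps to a distinct set of atoms, giving 3 matches.

3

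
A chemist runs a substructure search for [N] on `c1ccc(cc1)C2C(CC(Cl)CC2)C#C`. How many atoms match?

0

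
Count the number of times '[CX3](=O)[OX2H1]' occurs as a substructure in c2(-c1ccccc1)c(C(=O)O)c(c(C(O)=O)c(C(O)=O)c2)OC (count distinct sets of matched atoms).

[CX3](=O)[OX2H1] is the SMARTS for a carboxylic acid: an sp2 carbon double-bonded to O and single-bonded to an -OH oxygen.
The molecule carries 3 separate instances of a carboxylic acid group (-C(=O)OH) meeting every constraint; each maps to a distinct set of atoms, giving 3 matches.

3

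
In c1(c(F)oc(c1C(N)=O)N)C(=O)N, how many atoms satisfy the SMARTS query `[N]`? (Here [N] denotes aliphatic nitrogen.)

3

The query [N] means: uppercase N matches aliphatic (non-aromatic) nitrogen only.
Check the 13 heavy atoms by environment: 1× o (aromatic) → no; 4× c (aromatic) → no; 2× C → no; 2× O → no; 3× N → match; 1× F → no.
That gives 3 matching atoms.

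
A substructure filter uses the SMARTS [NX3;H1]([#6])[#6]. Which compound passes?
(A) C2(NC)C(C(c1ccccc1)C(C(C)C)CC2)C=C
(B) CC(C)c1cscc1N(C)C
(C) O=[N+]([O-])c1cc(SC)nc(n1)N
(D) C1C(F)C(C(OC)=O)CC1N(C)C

[NX3;H1]([#6])[#6] describes a trivalent nitrogen with one H, bonded to two carbons (a secondary amine).
(A) contains an N-methylamino group (-NHCH3), which satisfies every atom and bond constraint.
(B) has a dimethylamino group (-N(CH3)2) but the nitrogen has H0, not H1.
(C) has a primary amino group (-NH2) but the nitrogen has H2 and only one carbon neighbour.
(D) has a dimethylamino group (-N(CH3)2) but the nitrogen has H0, not H1.
So the answer is (A).

A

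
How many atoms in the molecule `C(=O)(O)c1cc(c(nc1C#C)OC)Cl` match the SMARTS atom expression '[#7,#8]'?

The query [#7,#8] means: nitrogen or oxygen (comma = OR).
Check the 14 heavy atoms by environment: 1× n (aromatic) → match; 5× c (aromatic) → no; 4× C → no; 3× O → match; 1× Cl → no.
Summing the matching environments: 1 + 3 = 4 matching atoms.

4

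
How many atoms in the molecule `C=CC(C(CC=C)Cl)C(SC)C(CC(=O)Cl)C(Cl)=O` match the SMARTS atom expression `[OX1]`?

2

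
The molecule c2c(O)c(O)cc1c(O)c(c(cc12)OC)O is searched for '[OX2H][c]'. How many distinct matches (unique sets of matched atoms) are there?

4

[OX2H][c] is the SMARTS for a phenol: a hydroxyl oxygen attached to an aromatic carbon.
The molecule carries 4 separate instances of a hydroxyl group (-OH) meeting every constraint; each maps to a distinct set of atoms, giving 4 matches.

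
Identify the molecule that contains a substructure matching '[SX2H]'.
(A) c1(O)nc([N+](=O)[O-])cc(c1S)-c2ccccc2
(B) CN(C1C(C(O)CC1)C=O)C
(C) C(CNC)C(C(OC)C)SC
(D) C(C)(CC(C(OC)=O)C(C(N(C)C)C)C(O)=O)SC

A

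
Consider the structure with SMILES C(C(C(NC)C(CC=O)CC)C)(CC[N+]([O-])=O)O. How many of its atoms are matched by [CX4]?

11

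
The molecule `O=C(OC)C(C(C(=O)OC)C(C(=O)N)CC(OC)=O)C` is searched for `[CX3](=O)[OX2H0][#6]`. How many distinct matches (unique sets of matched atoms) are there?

[CX3](=O)[OX2H0][#6] is the SMARTS for an ester: a carbonyl carbon bonded to an oxygen that is itself bonded to carbon (no H on that O).
The molecule carries 3 separate instances of a methyl-ester group (-C(=O)OCH3) meeting every constraint; each maps to a distinct set of atoms, giving 3 matches.

3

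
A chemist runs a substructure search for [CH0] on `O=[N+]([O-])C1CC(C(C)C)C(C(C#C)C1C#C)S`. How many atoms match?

2

The query [CH0] means: aliphatic carbon with no attached hydrogen.
Check the 17 heavy atoms by environment: 1× C (H2) → no; 8× C (H1) → no; 1× S (H1) → no; 2× C (H0) → match; 2× C (H3) → no; 1× N (charge +1, H0) → no; 1× O (charge -1, H0) → no; 1× O (H0) → no.
That gives 2 matching atoms.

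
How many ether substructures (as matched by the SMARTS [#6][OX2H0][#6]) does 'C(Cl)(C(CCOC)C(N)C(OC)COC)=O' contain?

3

[#6][OX2H0][#6] is the SMARTS for an ether: an aliphatic oxygen bridging two carbons with no H on the oxygen.
The molecule carries 3 separate instances of a methoxy ether (-OCH3) meeting every constraint; each maps to a distinct set of atoms, giving 3 matches.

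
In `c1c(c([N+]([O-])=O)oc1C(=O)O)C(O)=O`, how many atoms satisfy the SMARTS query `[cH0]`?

3

The query [cH0] means: aromatic carbon with no attached hydrogen (substituted or ring-fusion).
Check the 14 heavy atoms by environment: 1× o (aromatic, H0) → no; 3× c (aromatic, H0) → match; 1× c (aromatic, H1) → no; 1× N (charge +1, H0) → no; 1× O (charge -1, H0) → no; 3× O (H0) → no; 2× C (H0) → no; 2× O (H1) → no.
That gives 3 matching atoms.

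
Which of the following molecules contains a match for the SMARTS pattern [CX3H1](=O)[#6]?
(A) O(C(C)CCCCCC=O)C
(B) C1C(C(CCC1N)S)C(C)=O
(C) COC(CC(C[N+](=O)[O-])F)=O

[CX3H1](=O)[#6] describes an sp2 carbon with one H, double-bonded to O and single-bonded to carbon (an aldehyde).
(A) contains an aldehyde (-CHO), which satisfies every atom and bond constraint.
(B) has an acetyl/ketone group (-C(=O)CH3) but the carbonyl carbon has H0 (two carbon neighbours), not H1.
(C) has a methyl-ester group (-C(=O)OCH3) but the carbonyl carbon has H0, not H1.
So the answer is (A).

A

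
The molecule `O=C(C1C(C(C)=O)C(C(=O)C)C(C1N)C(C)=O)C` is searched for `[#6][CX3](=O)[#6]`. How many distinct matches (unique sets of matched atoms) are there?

[#6][CX3](=O)[#6] is the SMARTS for a ketone: a carbonyl carbon (no H) flanked by two carbons.
The molecule carries 4 separate instances of an acetyl/ketone group (-C(=O)CH3) meeting every constraint; each maps to a distinct set of atoms, giving 4 matches.

4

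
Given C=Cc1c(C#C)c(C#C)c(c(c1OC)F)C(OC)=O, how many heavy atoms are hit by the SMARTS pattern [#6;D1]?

Check the 19 heavy atoms by environment: 6× c (aromatic, D3) → no; 1× C (D3) → no; 1× O (D1) → no; 2× O (D2) → no; 5× C (D1) → match; 3× C (D2) → no; 1× F (D1) → no.
That gives 5 matching atoms.

5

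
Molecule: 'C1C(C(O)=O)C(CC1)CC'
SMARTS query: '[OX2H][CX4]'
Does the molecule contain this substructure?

No

The pattern [OX2H][CX4] describes a hydroxyl oxygen bound to an sp3 (X4) carbon — an aliphatic alcohol.
The closest candidate here is a carboxylic acid group (-C(=O)OH), but the -OH is on a CX3 carbonyl carbon, not a CX4 carbon. No other fragment satisfies the full query, so there is no match.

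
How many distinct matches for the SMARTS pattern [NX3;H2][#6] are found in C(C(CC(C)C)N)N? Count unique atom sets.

2

[NX3;H2][#6] is the SMARTS for a primary amine: a trivalent nitrogen with two H attached to carbon.
The molecule carries 2 separate instances of a primary amino group (-NH2) meeting every constraint; each maps to a distinct set of atoms, giving 2 matches.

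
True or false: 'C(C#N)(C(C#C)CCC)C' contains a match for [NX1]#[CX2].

The pattern [NX1]#[CX2] describes a nitrogen triple-bonded to a two-connected carbon — a nitrile.
The molecule carries a nitrile (-C#N), whose atoms satisfy every constraint of the query, so the pattern matches.

True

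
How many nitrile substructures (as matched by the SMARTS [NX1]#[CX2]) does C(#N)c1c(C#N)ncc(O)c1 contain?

2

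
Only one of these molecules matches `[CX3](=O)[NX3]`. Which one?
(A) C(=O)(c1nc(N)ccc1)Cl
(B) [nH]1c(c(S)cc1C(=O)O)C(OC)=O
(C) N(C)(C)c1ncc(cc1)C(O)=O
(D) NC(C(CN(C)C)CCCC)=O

D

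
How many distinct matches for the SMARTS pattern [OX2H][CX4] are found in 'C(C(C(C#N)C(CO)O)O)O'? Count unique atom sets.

[OX2H][CX4] is the SMARTS for an aliphatic alcohol: a hydroxyl oxygen bound to an sp3 (X4) carbon.
The molecule carries 4 separate instances of a hydroxyl group (-OH) meeting every constraint; each maps to a distinct set of atoms, giving 4 matches.

4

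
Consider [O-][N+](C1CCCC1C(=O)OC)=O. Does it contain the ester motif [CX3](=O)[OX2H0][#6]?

The pattern [CX3](=O)[OX2H0][#6] describes a carbonyl carbon bonded to an oxygen that is itself bonded to carbon (no H on that O) — an ester.
The molecule carries a methyl-ester group (-C(=O)OCH3), whose atoms satisfy every constraint of the query, so the pattern matches.

Yes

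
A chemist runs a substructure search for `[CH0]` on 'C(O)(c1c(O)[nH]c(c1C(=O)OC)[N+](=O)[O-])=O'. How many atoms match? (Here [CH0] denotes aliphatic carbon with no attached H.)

2

Check the 16 heavy atoms by environment: 1× n (aromatic, H1) → no; 4× c (aromatic, H0) → no; 1× N (charge +1, H0) → no; 1× O (charge -1, H0) → no; 4× O (H0) → no; 2× O (H1) → no; 2× C (H0) → match; 1× C (H3) → no.
That gives 2 matching atoms.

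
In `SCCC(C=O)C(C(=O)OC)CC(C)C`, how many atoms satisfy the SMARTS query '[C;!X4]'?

2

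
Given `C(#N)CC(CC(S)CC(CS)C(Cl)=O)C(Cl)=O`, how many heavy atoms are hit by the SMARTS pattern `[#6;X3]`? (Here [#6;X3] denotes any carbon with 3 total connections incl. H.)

The query [#6;X3] means: any carbon (aromatic or not) with three total connections.
Check the 17 heavy atoms by environment: 7× C (X4) → no; 2× S (X2) → no; 2× C (X3) → match; 2× O (X1) → no; 2× Cl (X1) → no; 1× C (X2) → no; 1× N (X1) → no.
That gives 2 matching atoms.

2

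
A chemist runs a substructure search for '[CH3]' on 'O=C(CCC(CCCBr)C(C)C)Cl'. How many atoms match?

Check the 13 heavy atoms by environment: 5× C (H2) → no; 2× C (H1) → no; 1× Br (H0) → no; 2× C (H3) → match; 1× C (H0) → no; 1× O (H0) → no; 1× Cl (H0) → no.
That gives 2 matching atoms.

2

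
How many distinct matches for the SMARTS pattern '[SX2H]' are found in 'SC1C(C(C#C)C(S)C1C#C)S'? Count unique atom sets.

3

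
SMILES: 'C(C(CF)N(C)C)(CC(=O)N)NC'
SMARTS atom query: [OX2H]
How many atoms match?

0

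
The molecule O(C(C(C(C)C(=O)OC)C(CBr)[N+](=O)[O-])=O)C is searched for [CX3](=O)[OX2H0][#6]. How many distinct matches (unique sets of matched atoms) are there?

[CX3](=O)[OX2H0][#6] is the SMARTS for an ester: a carbonyl carbon bonded to an oxygen that is itself bonded to carbon (no H on that O).
The molecule carries 2 separate instances of a methyl-ester group (-C(=O)OCH3) meeting every constraint; each maps to a distinct set of atoms, giving 2 matches.

2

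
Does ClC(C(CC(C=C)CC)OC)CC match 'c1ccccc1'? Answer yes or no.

No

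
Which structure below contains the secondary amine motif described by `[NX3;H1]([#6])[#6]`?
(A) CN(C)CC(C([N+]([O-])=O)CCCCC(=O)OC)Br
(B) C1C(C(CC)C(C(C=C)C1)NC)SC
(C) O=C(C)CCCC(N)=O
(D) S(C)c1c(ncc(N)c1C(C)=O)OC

[NX3;H1]([#6])[#6] describes a trivalent nitrogen with one H, bonded to two carbons (a secondary amine).
(A) has a dimethylamino group (-N(CH3)2) but the nitrogen has H0, not H1.
(B) contains an N-methylamino group (-NHCH3), which satisfies every atom and bond constraint.
(C) has a primary amide (-C(=O)NH2) but the -C(=O)NH2 nitrogen has H2, not H1.
(D) has a primary amino group (-NH2) but the nitrogen has H2 and only one carbon neighbour.
So the answer is (B).

B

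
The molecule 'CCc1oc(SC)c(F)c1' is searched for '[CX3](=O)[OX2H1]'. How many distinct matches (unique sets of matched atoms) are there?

0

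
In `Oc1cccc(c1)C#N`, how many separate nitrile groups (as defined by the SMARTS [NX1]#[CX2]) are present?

1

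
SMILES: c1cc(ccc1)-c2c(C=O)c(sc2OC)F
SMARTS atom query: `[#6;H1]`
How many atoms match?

6

Check the 16 heavy atoms by environment: 1× s (aromatic, H0) → no; 5× c (aromatic, H0) → no; 5× c (aromatic, H1) → match; 2× O (H0) → no; 1× C (H3) → no; 1× F (H0) → no; 1× C (H1) → match.
Summing the matching environments: 5 + 1 = 6 matching atoms.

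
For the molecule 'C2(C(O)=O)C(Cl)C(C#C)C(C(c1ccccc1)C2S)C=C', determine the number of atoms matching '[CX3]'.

Check the 21 heavy atoms by environment: 6× C (X4) → no; 3× C (X3) → match; 6× c (aromatic, X3) → no; 2× C (X2) → no; 1× O (X1) → no; 1× O (X2) → no; 1× S (X2) → no; 1× Cl (X1) → no.
That gives 3 matching atoms.

3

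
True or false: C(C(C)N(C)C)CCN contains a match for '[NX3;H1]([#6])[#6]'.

False

The pattern [NX3;H1]([#6])[#6] describes a trivalent nitrogen with one H, bonded to two carbons — a secondary amine.
The closest candidate here is a primary amino group (-NH2), but the nitrogen has H2 and only one carbon neighbour. No other fragment satisfies the full query, so there is no match.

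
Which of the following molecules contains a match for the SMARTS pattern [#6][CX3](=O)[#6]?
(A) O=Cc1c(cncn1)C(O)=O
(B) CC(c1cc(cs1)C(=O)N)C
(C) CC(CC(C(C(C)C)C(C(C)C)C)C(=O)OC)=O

C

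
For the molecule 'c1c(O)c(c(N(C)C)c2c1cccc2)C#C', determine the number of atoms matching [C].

4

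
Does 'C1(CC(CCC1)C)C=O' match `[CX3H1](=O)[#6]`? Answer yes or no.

The pattern [CX3H1](=O)[#6] describes an sp2 carbon with one H, double-bonded to O and single-bonded to carbon — an aldehyde.
The molecule carries an aldehyde (-CHO), whose atoms satisfy every constraint of the query, so the pattern matches.

Yes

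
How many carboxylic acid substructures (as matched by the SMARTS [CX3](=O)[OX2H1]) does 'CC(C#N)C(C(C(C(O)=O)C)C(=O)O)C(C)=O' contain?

2

[CX3](=O)[OX2H1] is the SMARTS for a carboxylic acid: an sp2 carbon double-bonded to O and single-bonded to an -OH oxygen.
The molecule carries 2 separate instances of a carboxylic acid group (-C(=O)OH) meeting every constraint; each maps to a distinct set of atoms, giving 2 matches.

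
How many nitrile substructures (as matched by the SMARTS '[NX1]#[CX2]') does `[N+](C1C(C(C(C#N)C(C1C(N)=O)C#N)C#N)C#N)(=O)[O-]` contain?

[NX1]#[CX2] is the SMARTS for a nitrile: a nitrogen triple-bonded to a two-connected carbon.
The molecule carries 4 separate instances of a nitrile (-C#N) meeting every constraint; each maps to a distinct set of atoms, giving 4 matches.

4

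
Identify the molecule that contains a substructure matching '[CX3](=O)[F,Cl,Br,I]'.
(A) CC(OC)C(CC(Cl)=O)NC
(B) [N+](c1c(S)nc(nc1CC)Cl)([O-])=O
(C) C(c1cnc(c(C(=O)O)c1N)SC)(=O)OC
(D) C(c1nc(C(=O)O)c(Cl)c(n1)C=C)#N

A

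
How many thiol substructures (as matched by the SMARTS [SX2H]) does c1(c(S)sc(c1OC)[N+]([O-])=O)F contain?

1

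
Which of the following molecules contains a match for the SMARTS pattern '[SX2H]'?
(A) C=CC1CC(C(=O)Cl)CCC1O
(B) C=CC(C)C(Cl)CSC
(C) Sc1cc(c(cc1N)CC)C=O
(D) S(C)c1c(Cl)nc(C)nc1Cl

C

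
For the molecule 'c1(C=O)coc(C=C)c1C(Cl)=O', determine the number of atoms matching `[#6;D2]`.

The query [#6;D2] means: any carbon bonded to exactly two heavy atoms.
Check the 12 heavy atoms by environment: 1× o (aromatic, D2) → no; 3× c (aromatic, D3) → no; 1× c (aromatic, D2) → match; 1× C (D3) → no; 2× O (D1) → no; 1× Cl (D1) → no; 2× C (D2) → match; 1× C (D1) → no.
Summing the matching environments: 1 + 2 = 3 matching atoms.

3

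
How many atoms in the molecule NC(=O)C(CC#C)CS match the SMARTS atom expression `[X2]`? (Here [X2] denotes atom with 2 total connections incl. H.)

The query [X2] means: any atom with exactly two total connections (bonds + H).
Check the 9 heavy atoms by environment: 3× C (X4) → no; 2× C (X2) → match; 1× C (X3) → no; 1× O (X1) → no; 1× N (X3) → no; 1× S (X2) → match.
Summing the matching environments: 2 + 1 = 3 matching atoms.

3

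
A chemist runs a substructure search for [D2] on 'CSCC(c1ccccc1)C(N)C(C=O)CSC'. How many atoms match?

Check the 18 heavy atoms by environment: 3× C (D2) → match; 3× C (D3) → no; 1× O (D1) → no; 1× N (D1) → no; 1× c (aromatic, D3) → no; 5× c (aromatic, D2) → match; 2× S (D2) → match; 2× C (D1) → no.
Summing the matching environments: 3 + 5 + 2 = 10 matching atoms.

10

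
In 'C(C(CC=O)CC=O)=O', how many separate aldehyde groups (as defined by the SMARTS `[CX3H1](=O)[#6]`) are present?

[CX3H1](=O)[#6] is the SMARTS for an aldehyde: an sp2 carbon with one H, double-bonded to O and single-bonded to carbon.
The molecule carries 3 separate instances of an aldehyde (-CHO) meeting every constraint; each maps to a distinct set of atoms, giving 3 matches.

3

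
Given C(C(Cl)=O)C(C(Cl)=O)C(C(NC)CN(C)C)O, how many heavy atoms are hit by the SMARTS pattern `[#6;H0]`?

The query [#6;H0] means: any carbon with no attached hydrogen.
Check the 17 heavy atoms by environment: 2× C (H2) → no; 3× C (H1) → no; 2× C (H0) → match; 2× O (H0) → no; 2× Cl (H0) → no; 1× O (H1) → no; 1× N (H1) → no; 3× C (H3) → no; 1× N (H0) → no.
That gives 2 matching atoms.

2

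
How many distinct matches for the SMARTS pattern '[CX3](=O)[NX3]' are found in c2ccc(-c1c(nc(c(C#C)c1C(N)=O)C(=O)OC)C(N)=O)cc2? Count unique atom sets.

2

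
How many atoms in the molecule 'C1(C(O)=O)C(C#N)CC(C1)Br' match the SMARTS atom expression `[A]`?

The query [A] means: A matches any aliphatic (non-aromatic) heavy atom.
Check the 11 heavy atoms by environment: 7× C → match; 2× O → match; 1× Br → match; 1× N → match.
Summing the matching environments: 7 + 2 + 1 + 1 = 11 matching atoms.

11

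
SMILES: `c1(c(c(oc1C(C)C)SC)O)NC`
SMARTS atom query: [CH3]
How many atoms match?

4

The query [CH3] means: aliphatic carbon with exactly three hydrogens.
Check the 13 heavy atoms by environment: 1× o (aromatic, H0) → no; 4× c (aromatic, H0) → no; 1× S (H0) → no; 4× C (H3) → match; 1× O (H1) → no; 1× N (H1) → no; 1× C (H1) → no.
That gives 4 matching atoms.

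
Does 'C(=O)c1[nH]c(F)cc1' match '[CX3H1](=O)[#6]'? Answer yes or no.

Yes

The pattern [CX3H1](=O)[#6] describes an sp2 carbon with one H, double-bonded to O and single-bonded to carbon — an aldehyde.
The molecule carries an aldehyde (-CHO), whose atoms satisfy every constraint of the query, so the pattern matches.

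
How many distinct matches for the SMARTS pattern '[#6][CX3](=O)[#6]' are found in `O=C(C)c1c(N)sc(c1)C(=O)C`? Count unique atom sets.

2

[#6][CX3](=O)[#6] is the SMARTS for a ketone: a carbonyl carbon (no H) flanked by two carbons.
The molecule carries 2 separate instances of an acetyl/ketone group (-C(=O)CH3) meeting every constraint; each maps to a distinct set of atoms, giving 2 matches.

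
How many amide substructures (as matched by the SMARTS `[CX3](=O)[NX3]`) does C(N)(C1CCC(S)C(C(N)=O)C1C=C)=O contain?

[CX3](=O)[NX3] is the SMARTS for an amide: a carbonyl carbon bonded to a trivalent nitrogen.
The molecule carries 2 separate instances of a primary amide (-C(=O)NH2) meeting every constraint; each maps to a distinct set of atoms, giving 2 matches.

2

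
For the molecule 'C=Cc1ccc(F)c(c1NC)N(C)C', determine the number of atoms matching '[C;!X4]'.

2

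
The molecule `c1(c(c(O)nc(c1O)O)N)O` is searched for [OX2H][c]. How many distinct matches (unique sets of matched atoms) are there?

[OX2H][c] is the SMARTS for a phenol: a hydroxyl oxygen attached to an aromatic carbon.
The molecule carries 4 separate instances of a hydroxyl group (-OH) meeting every constraint; each maps to a distinct set of atoms, giving 4 matches.

4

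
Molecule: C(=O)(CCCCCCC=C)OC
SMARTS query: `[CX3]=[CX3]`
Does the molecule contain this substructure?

Yes

The pattern [CX3]=[CX3] describes a non-aromatic C=C double bond between two sp2 carbons — an alkene.
The molecule carries a vinyl group (-CH=CH2), whose atoms satisfy every constraint of the query, so the pattern matches.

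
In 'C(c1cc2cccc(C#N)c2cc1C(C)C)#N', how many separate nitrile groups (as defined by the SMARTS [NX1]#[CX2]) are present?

[NX1]#[CX2] is the SMARTS for a nitrile: a nitrogen triple-bonded to a two-connected carbon.
The molecule carries 2 separate instances of a nitrile (-C#N) meeting every constraint; each maps to a distinct set of atoms, giving 2 matches.

2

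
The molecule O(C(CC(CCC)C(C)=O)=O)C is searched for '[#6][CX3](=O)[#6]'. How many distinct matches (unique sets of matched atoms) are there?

1

[#6][CX3](=O)[#6] is the SMARTS for a ketone: a carbonyl carbon (no H) flanked by two carbons.
Exactly one fragment in the molecule meets all constraints, giving 1 match.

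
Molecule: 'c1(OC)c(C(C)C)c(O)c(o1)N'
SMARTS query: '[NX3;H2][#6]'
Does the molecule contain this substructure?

The pattern [NX3;H2][#6] describes a trivalent nitrogen with two H attached to carbon — a primary amine.
The molecule carries a primary amino group (-NH2), whose atoms satisfy every constraint of the query, so the pattern matches.

Yes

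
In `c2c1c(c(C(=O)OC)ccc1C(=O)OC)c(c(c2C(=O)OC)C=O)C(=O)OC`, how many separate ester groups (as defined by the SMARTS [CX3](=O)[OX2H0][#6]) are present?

4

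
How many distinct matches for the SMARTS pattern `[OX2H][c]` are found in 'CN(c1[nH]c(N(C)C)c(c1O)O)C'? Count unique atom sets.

2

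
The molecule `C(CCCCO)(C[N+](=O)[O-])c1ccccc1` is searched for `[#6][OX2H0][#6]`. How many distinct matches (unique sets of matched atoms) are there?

0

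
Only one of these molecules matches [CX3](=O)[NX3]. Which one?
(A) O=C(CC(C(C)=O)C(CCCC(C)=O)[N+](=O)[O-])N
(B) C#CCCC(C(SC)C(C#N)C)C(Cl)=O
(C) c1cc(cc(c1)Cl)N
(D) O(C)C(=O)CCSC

[CX3](=O)[NX3] describes a carbonyl carbon bonded to a trivalent nitrogen (an amide).
(A) contains a primary amide (-C(=O)NH2), which satisfies every atom and bond constraint.
(B) has a nitrile (-C#N) but the nitrile N is NX1 (triple-bonded), not NX3.
(C) has a primary amino group (-NH2) but the -NH2 is not attached to a carbonyl carbon.
(D) has a methyl-ester group (-C(=O)OCH3) but the carbonyl is bonded to O, not to an NX3 nitrogen.
So the answer is (A).

A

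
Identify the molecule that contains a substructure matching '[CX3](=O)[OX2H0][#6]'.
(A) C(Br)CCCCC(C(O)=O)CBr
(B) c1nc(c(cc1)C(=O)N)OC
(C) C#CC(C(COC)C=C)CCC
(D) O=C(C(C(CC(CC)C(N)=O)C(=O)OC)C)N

D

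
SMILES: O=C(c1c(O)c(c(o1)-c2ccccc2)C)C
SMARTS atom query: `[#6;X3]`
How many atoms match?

Check the 16 heavy atoms by environment: 1× o (aromatic, X2) → no; 10× c (aromatic, X3) → match; 1× C (X3) → match; 1× O (X1) → no; 2× C (X4) → no; 1× O (X2) → no.
Summing the matching environments: 10 + 1 = 11 matching atoms.

11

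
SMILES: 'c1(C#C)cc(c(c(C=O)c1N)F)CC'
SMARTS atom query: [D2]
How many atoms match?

4

The query [D2] means: atom with exactly two heavy-atom neighbours.
Check the 14 heavy atoms by environment: 5× c (aromatic, D3) → no; 1× c (aromatic, D2) → match; 3× C (D2) → match; 1× O (D1) → no; 2× C (D1) → no; 1× N (D1) → no; 1× F (D1) → no.
Summing the matching environments: 1 + 3 = 4 matching atoms.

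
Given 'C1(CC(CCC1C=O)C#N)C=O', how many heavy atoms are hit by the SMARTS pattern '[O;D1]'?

2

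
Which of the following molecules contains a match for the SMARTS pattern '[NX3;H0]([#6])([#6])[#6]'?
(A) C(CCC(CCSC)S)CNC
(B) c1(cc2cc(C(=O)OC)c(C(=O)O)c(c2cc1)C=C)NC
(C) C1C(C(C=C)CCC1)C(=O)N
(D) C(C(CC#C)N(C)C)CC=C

D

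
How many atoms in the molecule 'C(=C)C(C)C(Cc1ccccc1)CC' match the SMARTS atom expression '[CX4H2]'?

The query [CX4H2] means: sp3 carbon (X4) with exactly two hydrogens.
Check the 14 heavy atoms by environment: 2× C (H3, X4) → no; 2× C (H1, X4) → no; 2× C (H2, X4) → match; 1× c (aromatic, H0, X3) → no; 5× c (aromatic, H1, X3) → no; 1× C (H1, X3) → no; 1× C (H2, X3) → no.
That gives 2 matching atoms.

2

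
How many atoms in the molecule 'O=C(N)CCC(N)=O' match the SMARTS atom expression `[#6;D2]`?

The query [#6;D2] means: any carbon bonded to exactly two heavy atoms.
Check the 8 heavy atoms by environment: 2× C (D2) → match; 2× C (D3) → no; 2× O (D1) → no; 2× N (D1) → no.
That gives 2 matching atoms.

2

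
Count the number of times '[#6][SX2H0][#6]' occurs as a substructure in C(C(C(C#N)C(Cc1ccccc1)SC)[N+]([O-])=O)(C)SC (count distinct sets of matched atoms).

[#6][SX2H0][#6] is the SMARTS for a thioether: an aliphatic sulfur bridging two carbons with no H on the sulfur.
The molecule carries 2 separate instances of a methylthio ether (-SCH3) meeting every constraint; each maps to a distinct set of atoms, giving 2 matches.

2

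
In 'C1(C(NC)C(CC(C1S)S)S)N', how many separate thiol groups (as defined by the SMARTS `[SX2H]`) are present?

3

[SX2H] is the SMARTS for a thiol: an aliphatic sulfur with two connections, one being H.
The molecule carries 3 separate instances of a thiol (-SH) meeting every constraint; each maps to a distinct set of atoms, giving 3 matches.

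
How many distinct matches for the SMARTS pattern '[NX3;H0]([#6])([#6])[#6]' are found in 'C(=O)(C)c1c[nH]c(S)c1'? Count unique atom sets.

0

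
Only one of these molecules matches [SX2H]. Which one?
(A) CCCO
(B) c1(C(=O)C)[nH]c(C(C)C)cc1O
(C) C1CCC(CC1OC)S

C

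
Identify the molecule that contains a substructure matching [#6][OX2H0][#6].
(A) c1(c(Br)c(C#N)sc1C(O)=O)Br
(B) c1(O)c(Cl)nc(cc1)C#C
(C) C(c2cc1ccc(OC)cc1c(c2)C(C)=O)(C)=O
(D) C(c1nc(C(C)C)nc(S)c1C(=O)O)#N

[#6][OX2H0][#6] describes an aliphatic oxygen bridging two carbons with no H on the oxygen (an ether).
(A) has a carboxylic acid group (-C(=O)OH) but the -OH oxygen has H1; the =O is OX1, not OX2.
(B) has a hydroxyl group (-OH) but the oxygen has H1, not H0 bridging two carbons.
(C) contains a methoxy ether (-OCH3), which satisfies every atom and bond constraint.
(D) has a carboxylic acid group (-C(=O)OH) but the -OH oxygen has H1; the =O is OX1, not OX2.
So the answer is (C).

C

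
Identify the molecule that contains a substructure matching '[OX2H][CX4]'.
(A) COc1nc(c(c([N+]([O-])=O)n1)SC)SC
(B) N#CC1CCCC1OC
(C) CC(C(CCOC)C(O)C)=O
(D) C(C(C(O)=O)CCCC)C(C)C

C

[OX2H][CX4] describes a hydroxyl oxygen bound to an sp3 (X4) carbon (an aliphatic alcohol).
(A) has a methoxy ether (-OCH3) but the oxygen has H0 (ether), not H1.
(B) has a methoxy ether (-OCH3) but the oxygen has H0 (ether), not H1.
(C) contains a hydroxyl group (-OH), which satisfies every atom and bond constraint.
(D) has a carboxylic acid group (-C(=O)OH) but the -OH is on a CX3 carbonyl carbon, not a CX4 carbon.
So the answer is (C).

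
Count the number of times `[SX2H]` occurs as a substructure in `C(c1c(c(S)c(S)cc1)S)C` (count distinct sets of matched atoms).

3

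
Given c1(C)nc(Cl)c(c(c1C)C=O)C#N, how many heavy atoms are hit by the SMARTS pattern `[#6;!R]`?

Check the 13 heavy atoms by environment: 1× n (aromatic, in 6-ring) → no; 5× c (aromatic, in 6-ring) → no; 4× C (acyclic) → match; 1× Cl (acyclic) → no; 1× N (acyclic) → no; 1× O (acyclic) → no.
That gives 4 matching atoms.

4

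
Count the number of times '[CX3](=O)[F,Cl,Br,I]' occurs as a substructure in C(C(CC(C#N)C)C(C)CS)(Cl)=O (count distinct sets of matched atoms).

1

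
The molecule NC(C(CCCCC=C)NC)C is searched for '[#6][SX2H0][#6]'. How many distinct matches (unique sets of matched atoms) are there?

0

[#6][SX2H0][#6] is the SMARTS for a thioether: an aliphatic sulfur bridging two carbons with no H on the sulfur.
No fragment in the molecule satisfies every constraint, giving 0 matches.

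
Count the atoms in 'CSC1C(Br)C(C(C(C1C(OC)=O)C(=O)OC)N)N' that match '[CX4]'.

9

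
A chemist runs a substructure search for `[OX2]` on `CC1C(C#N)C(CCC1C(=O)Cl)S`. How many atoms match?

The query [OX2] means: aliphatic oxygen with two total connections — ether, hydroxyl, or ester single-bond O.
Check the 13 heavy atoms by environment: 7× C (X4) → no; 1× S (X2) → no; 1× C (X2) → no; 1× N (X1) → no; 1× C (X3) → no; 1× O (X1) → no; 1× Cl (X1) → no.
No environment satisfies the query, so 0 matching atoms.

0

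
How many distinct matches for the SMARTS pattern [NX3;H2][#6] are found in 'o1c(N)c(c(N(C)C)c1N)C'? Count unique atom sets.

2

[NX3;H2][#6] is the SMARTS for a primary amine: a trivalent nitrogen with two H attached to carbon.
The molecule carries 2 separate instances of a primary amino group (-NH2) meeting every constraint; each maps to a distinct set of atoms, giving 2 matches.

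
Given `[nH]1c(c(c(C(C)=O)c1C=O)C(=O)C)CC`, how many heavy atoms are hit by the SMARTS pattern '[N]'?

Check the 15 heavy atoms by environment: 1× n (aromatic) → no; 4× c (aromatic) → no; 7× C → no; 3× O → no.
No environment satisfies the query, so 0 matching atoms.

0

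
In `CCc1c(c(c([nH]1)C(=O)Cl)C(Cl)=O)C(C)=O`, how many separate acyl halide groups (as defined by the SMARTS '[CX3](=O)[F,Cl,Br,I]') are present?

2

[CX3](=O)[F,Cl,Br,I] is the SMARTS for an acyl halide: a carbonyl carbon bonded to a halogen.
The molecule carries 2 separate instances of an acyl chloride (-C(=O)Cl) meeting every constraint; each maps to a distinct set of atoms, giving 2 matches.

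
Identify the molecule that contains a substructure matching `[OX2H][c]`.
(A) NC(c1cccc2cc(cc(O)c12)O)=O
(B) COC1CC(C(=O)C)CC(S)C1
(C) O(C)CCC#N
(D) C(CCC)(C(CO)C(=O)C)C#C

A

[OX2H][c] describes a hydroxyl oxygen attached to an aromatic carbon (a phenol).
(A) contains a hydroxyl group (-OH), which satisfies every atom and bond constraint.
(B) has a methoxy ether (-OCH3) but the oxygen has H0, not H1.
(C) has a methoxy ether (-OCH3) but the oxygen has H0, not H1.
(D) has a hydroxyl group (-OH) but the -OH is on an aliphatic carbon, not an aromatic c.
So the answer is (A).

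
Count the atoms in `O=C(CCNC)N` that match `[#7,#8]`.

3

The query [#7,#8] means: nitrogen or oxygen (comma = OR).
Check the 7 heavy atoms by environment: 4× C → no; 2× N → match; 1× O → match.
Summing the matching environments: 2 + 1 = 3 matching atoms.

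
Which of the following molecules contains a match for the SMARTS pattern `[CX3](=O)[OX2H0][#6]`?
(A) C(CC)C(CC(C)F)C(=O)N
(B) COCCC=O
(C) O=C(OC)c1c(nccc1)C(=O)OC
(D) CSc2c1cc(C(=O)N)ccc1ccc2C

[CX3](=O)[OX2H0][#6] describes a carbonyl carbon bonded to an oxygen that is itself bonded to carbon (no H on that O) (an ester).
(A) has a primary amide (-C(=O)NH2) but the carbonyl is bonded to N, not to an O-C linkage.
(B) has a methoxy ether (-OCH3) but the ether oxygen is not adjacent to a C=O carbon.
(C) contains a methyl-ester group (-C(=O)OCH3), which satisfies every atom and bond constraint.
(D) has a primary amide (-C(=O)NH2) but the carbonyl is bonded to N, not to an O-C linkage.
So the answer is (C).

C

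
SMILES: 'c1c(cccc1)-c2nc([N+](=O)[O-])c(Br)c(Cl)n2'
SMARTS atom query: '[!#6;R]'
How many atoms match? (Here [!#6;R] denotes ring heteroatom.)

2

The query [!#6;R] means: non-carbon atom that is part of a ring.
Check the 17 heavy atoms by environment: 2× n (aromatic, in 6-ring) → match; 10× c (aromatic, in 6-ring) → no; 1× N (charge +1, acyclic) → no; 1× O (charge -1, acyclic) → no; 1× O (acyclic) → no; 1× Cl (acyclic) → no; 1× Br (acyclic) → no.
That gives 2 matching atoms.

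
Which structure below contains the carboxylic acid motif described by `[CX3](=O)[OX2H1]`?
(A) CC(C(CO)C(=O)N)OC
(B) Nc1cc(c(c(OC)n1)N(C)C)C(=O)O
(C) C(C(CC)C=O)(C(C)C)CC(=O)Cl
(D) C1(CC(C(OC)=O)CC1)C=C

B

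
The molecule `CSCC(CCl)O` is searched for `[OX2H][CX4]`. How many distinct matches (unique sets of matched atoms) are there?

1

[OX2H][CX4] is the SMARTS for an aliphatic alcohol: a hydroxyl oxygen bound to an sp3 (X4) carbon.
Exactly one fragment in the molecule meets all constraints, giving 1 match.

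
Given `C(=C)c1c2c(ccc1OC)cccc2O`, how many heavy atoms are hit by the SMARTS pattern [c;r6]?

Check the 15 heavy atoms by environment: 10× c (aromatic, in 6-ring) → match; 2× O (acyclic) → no; 3× C (acyclic) → no.
That gives 10 matching atoms.

10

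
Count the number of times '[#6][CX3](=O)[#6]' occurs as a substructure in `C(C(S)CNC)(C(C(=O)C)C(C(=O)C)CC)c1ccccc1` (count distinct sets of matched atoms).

[#6][CX3](=O)[#6] is the SMARTS for a ketone: a carbonyl carbon (no H) flanked by two carbons.
The molecule carries 2 separate instances of an acetyl/ketone group (-C(=O)CH3) meeting every constraint; each maps to a distinct set of atoms, giving 2 matches.

2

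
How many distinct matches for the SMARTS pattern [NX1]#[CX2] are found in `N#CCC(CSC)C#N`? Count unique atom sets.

2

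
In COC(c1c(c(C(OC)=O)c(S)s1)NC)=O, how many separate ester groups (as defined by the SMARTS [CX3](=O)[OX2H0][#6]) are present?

2

[CX3](=O)[OX2H0][#6] is the SMARTS for an ester: a carbonyl carbon bonded to an oxygen that is itself bonded to carbon (no H on that O).
The molecule carries 2 separate instances of a methyl-ester group (-C(=O)OCH3) meeting every constraint; each maps to a distinct set of atoms, giving 2 matches.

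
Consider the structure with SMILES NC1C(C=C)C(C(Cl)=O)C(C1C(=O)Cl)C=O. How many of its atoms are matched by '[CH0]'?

2

Check the 16 heavy atoms by environment: 7× C (H1) → no; 1× C (H2) → no; 3× O (H0) → no; 2× C (H0) → match; 2× Cl (H0) → no; 1× N (H2) → no.
That gives 2 matching atoms.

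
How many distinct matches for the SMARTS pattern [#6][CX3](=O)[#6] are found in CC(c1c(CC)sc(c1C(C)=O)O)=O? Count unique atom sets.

2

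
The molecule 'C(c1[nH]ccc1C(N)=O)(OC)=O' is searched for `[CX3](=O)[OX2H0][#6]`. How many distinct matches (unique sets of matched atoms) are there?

[CX3](=O)[OX2H0][#6] is the SMARTS for an ester: a carbonyl carbon bonded to an oxygen that is itself bonded to carbon (no H on that O).
Exactly one fragment in the molecule meets all constraints, giving 1 match.

1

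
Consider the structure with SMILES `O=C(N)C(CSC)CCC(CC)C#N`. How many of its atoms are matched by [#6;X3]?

The query [#6;X3] means: any carbon (aromatic or not) with three total connections.
Check the 14 heavy atoms by environment: 8× C (X4) → no; 1× C (X3) → match; 1× O (X1) → no; 1× N (X3) → no; 1× S (X2) → no; 1× C (X2) → no; 1× N (X1) → no.
That gives 1 matching atom.

1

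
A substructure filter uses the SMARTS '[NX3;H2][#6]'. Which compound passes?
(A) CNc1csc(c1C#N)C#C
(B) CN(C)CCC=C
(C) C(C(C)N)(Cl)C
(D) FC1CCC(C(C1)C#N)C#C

C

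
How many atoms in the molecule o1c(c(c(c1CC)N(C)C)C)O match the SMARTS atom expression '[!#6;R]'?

Check the 12 heavy atoms by environment: 1× o (aromatic, in 5-ring) → match; 4× c (aromatic, in 5-ring) → no; 1× O (acyclic) → no; 5× C (acyclic) → no; 1× N (acyclic) → no.
That gives 1 matching atom.

1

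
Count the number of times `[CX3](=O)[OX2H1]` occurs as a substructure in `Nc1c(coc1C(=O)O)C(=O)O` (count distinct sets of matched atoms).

2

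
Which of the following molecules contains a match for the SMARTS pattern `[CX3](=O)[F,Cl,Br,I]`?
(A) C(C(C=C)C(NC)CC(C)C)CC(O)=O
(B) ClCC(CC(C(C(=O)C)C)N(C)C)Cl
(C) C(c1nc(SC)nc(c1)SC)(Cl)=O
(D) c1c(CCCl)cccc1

[CX3](=O)[F,Cl,Br,I] describes a carbonyl carbon bonded to a halogen (an acyl halide).
(A) has a carboxylic acid group (-C(=O)OH) but the carbonyl is bonded to -OH, not to a halogen.
(B) has a chloro substituent but the Cl is not on a carbonyl carbon.
(C) contains an acyl chloride (-C(=O)Cl), which satisfies every atom and bond constraint.
(D) has a chloro substituent but the Cl is not on a carbonyl carbon.
So the answer is (C).

C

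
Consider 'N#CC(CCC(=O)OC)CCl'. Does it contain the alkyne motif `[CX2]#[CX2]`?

No

The pattern [CX2]#[CX2] describes a carbon-carbon triple bond — an alkyne.
The closest candidate here is a nitrile (-C#N), but the triple bond is C#N, not C#C. No other fragment satisfies the full query, so there is no match.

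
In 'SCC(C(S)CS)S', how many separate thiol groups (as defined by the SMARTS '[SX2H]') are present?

[SX2H] is the SMARTS for a thiol: an aliphatic sulfur with two connections, one being H.
The molecule carries 4 separate instances of a thiol (-SH) meeting every constraint; each maps to a distinct set of atoms, giving 4 matches.

4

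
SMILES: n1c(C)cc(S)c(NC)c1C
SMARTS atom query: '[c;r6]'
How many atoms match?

Check the 11 heavy atoms by environment: 1× n (aromatic, in 6-ring) → no; 5× c (aromatic, in 6-ring) → match; 1× S (acyclic) → no; 3× C (acyclic) → no; 1× N (acyclic) → no.
That gives 5 matching atoms.

5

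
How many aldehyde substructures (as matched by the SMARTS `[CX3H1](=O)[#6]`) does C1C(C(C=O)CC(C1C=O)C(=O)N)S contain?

[CX3H1](=O)[#6] is the SMARTS for an aldehyde: an sp2 carbon with one H, double-bonded to O and single-bonded to carbon.
The molecule carries 2 separate instances of an aldehyde (-CHO) meeting every constraint; each maps to a distinct set of atoms, giving 2 matches.

2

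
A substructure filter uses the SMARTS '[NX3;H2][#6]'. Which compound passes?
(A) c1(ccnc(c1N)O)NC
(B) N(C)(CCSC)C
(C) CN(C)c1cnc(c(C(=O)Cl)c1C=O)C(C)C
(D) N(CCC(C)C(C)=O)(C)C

A

[NX3;H2][#6] describes a trivalent nitrogen with two H attached to carbon (a primary amine).
(A) contains a primary amino group (-NH2), which satisfies every atom and bond constraint.
(B) has a dimethylamino group (-N(CH3)2) but the nitrogen has H0, not H2.
(C) has a dimethylamino group (-N(CH3)2) but the nitrogen has H0, not H2.
(D) has a dimethylamino group (-N(CH3)2) but the nitrogen has H0, not H2.
So the answer is (A).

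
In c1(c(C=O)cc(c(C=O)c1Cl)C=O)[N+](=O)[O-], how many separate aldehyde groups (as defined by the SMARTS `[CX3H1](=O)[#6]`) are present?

3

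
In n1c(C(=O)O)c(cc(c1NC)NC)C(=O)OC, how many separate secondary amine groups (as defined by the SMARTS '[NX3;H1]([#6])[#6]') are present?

2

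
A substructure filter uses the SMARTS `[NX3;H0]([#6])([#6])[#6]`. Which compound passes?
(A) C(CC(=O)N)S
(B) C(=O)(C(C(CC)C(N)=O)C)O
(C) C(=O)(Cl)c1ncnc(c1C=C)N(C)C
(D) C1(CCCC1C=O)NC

C

[NX3;H0]([#6])([#6])[#6] describes a trivalent nitrogen with no H, bonded to three carbons (a tertiary amine).
(A) has a primary amide (-C(=O)NH2) but the amide nitrogen has H2 and only one carbon neighbour.
(B) has a primary amide (-C(=O)NH2) but the amide nitrogen has H2 and only one carbon neighbour.
(C) contains a dimethylamino group (-N(CH3)2), which satisfies every atom and bond constraint.
(D) has an N-methylamino group (-NHCH3) but the nitrogen still has one H (H1), not H0.
So the answer is (C).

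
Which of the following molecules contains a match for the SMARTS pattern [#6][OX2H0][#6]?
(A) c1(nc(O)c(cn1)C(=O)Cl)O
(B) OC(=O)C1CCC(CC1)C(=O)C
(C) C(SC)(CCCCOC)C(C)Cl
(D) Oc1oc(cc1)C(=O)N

[#6][OX2H0][#6] describes an aliphatic oxygen bridging two carbons with no H on the oxygen (an ether).
(A) has a hydroxyl group (-OH) but the oxygen has H1, not H0 bridging two carbons.
(B) has a carboxylic acid group (-C(=O)OH) but the -OH oxygen has H1; the =O is OX1, not OX2.
(C) contains a methoxy ether (-OCH3), which satisfies every atom and bond constraint.
(D) has a hydroxyl group (-OH) but the oxygen has H1, not H0 bridging two carbons.
So the answer is (C).

C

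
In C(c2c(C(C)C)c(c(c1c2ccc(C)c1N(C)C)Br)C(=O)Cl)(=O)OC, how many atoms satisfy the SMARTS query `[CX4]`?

7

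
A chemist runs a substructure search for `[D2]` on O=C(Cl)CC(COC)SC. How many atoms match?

The query [D2] means: atom with exactly two heavy-atom neighbours.
Check the 10 heavy atoms by environment: 2× C (D2) → match; 2× C (D3) → no; 1× O (D1) → no; 1× Cl (D1) → no; 1× S (D2) → match; 2× C (D1) → no; 1× O (D2) → match.
Summing the matching environments: 2 + 1 + 1 = 4 matching atoms.

4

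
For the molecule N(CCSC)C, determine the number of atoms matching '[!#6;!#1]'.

2

The query [!#6;!#1] means: not carbon and not hydrogen — any heteroatom.
Check the 6 heavy atoms by environment: 4× C → no; 1× S → match; 1× N → match.
Summing the matching environments: 1 + 1 = 2 matching atoms.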